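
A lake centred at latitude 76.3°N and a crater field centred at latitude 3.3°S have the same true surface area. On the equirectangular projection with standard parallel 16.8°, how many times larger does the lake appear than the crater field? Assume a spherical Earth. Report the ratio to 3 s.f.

4.22

With standard parallel φ₀ = 16.8°, the equirectangular projection gives x = Rλ cos φ₀, y = Rφ, so h = 1 and k = cos 16.8° / cos φ.
Areal scale at 76.3°: h·k = 1.000 × 4.042 = 4.042.
Areal scale at 3.3°: h·k = 1.000 × 0.9589 = 0.9589.
Ratio = 4.042/0.9589 ≈ 4.22.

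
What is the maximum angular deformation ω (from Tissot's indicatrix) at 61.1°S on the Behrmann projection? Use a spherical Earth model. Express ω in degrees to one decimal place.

The Behrmann projection is cylindrical equal-area with φ₀ = 30°. Cylindrical equal-area (φ₀ = 30°): h = cos φ / cos 30° along meridians, k = cos 30° / cos φ along parallels; h·k = 1.
At 61.1°: h = 0.5580, k = 1.792; principal scales a = 1.792, b = 0.5580.
sin(ω/2) = (a − b)/(a + b) = 1.234/2.350 = 0.5251, so ω = 2 arcsin(0.5251) ≈ 63.3°.

63.3°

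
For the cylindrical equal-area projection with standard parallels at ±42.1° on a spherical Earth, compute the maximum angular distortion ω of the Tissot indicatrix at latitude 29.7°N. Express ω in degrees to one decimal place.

18.0°

Cylindrical equal-area (φ₀ = 42.1°): h = cos φ / cos 42.1° along meridians, k = cos 42.1° / cos φ along parallels; h·k = 1.
At 29.7°: h = 1.171, k = 0.8542; principal scales a = 1.171, b = 0.8542.
sin(ω/2) = (a − b)/(a + b) = 0.3165/2.025 = 0.1563, so ω = 2 arcsin(0.1563) ≈ 18.0°.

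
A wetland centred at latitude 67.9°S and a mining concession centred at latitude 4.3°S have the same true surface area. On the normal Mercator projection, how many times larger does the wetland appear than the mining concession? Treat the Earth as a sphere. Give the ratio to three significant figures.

Mercator is conformal with k = sec φ, so areal scale = k² = sec²φ.
At 67.9°: sec²(67.9°) = 1/0.3762² = 7.065.
At 4.3°: sec²(4.3°) = 1/0.9972² = 1.006.
Ratio = 7.065/1.006 = cos²(4.3°)/cos²(67.9°) ≈ 7.03.

7.03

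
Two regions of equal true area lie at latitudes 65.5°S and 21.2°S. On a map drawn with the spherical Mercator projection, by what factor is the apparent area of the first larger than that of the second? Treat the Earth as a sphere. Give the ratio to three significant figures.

5.05

On Mercator, area is exaggerated by sec²φ = 1/cos²φ.
At 65.5°: sec²(65.5°) = 1/0.4147² = 5.815.
At 21.2°: sec²(21.2°) = 1/0.9323² = 1.150.
Ratio = 5.815/1.150 = cos²(21.2°)/cos²(65.5°) ≈ 5.05.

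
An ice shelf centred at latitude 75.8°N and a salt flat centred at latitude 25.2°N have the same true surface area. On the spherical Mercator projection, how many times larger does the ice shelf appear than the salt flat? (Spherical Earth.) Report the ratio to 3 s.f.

13.6

Mercator is conformal with k = sec φ, so areal scale = k² = sec²φ.
At 75.8°: sec²(75.8°) = 1/0.2453² = 16.62.
At 25.2°: sec²(25.2°) = 1/0.9048² = 1.221.
Ratio = 16.62/1.221 = cos²(25.2°)/cos²(75.8°) ≈ 13.6.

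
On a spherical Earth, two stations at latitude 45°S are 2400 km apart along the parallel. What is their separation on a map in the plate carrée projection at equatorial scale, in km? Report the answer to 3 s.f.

3390 km

For the equirectangular projection with φ₀ = 0 (plate carrée), h = 1 along meridians and k = sec φ along parallels.
Along the parallel, k = sec 45° = 1/0.7071 = 1.414.
Map distance = 2400 × 1.414 ≈ 3390 km.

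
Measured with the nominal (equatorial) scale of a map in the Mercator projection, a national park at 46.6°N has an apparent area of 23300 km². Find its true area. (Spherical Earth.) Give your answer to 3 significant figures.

11000 km²

For Mercator, h = k = sec φ (a conformal cylindrical projection has a single point scale, 1/cos φ).
Areal scale = k² = sec²φ = 1/cos²(46.6°) = 1/0.6871² = 2.118.
True area = apparent / (areal scale) = 23300 / 2.118 ≈ 11000 km².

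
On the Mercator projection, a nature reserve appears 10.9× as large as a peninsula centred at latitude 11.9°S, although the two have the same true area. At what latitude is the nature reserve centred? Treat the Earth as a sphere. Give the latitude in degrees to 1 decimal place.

For equal true areas on Mercator, apparent areas scale as sec²φ, so the ratio is cos²φ₂ / cos²φ₁.
cos²φ₂ / cos²φ₁ = 10.9  ⇒  cos φ₁ = cos 11.9° / √10.9 = 0.9785/3.302 = 0.2964.
φ₁ = arccos(0.2964) ≈ 72.8°.

72.8°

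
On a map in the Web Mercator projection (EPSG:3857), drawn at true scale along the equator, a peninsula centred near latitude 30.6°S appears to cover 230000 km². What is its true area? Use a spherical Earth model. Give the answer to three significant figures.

Mercator is conformal, so the point scale is isotropic: h = k = sec φ = 1/cos φ.
Areal scale = k² = sec²φ = 1/cos²(30.6°) = 1/0.8607² = 1.350.
True area = apparent / (areal scale) = 230000 / 1.350 ≈ 170000 km².

170000 km²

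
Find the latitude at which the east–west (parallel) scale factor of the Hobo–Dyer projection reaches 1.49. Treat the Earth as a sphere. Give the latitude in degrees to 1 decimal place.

57.8°

Hobo–Dyer is a cylindrical equal-area projection with standard parallels at ±37.5°. For cylindrical equal-area with standard parallel φ₀, h = cos φ / cos φ₀ and k = cos φ₀ / cos φ, so h·k = 1.
k = cos φ₀ / cos φ = 1.49  ⇒  cos φ = cos 37.5° / 1.49 = 0.5325.
φ = arccos(0.5325) ≈ 57.8°.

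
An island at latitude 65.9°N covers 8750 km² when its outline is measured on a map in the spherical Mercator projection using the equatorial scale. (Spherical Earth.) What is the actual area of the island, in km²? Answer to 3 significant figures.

1460 km²

For Mercator, h = k = sec φ (a conformal cylindrical projection has a single point scale, 1/cos φ).
Areal scale = k² = sec²φ = 1/cos²(65.9°) = 1/0.4083² = 5.998.
True area = apparent / (areal scale) = 8750 / 5.998 ≈ 1460 km².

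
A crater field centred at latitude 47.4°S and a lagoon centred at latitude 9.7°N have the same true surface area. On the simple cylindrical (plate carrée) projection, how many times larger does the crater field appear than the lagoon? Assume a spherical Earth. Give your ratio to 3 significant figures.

1.46

In the plate carrée (x = Rλ, y = Rφ), meridians are true-scale (h = 1) and parallels are stretched by k = sec φ.
Areal scale at 47.4°: h·k = 1.000 × 1.477 = 1.477.
Areal scale at 9.7°: h·k = 1.000 × 1.015 = 1.015.
Ratio = 1.477/1.015 ≈ 1.46.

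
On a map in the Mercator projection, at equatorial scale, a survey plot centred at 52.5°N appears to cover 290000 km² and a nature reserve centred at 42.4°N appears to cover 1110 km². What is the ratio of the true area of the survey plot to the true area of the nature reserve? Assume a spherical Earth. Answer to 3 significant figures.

On Mercator the areal scale is sec²φ, so true area = apparent × cos²φ.
True area of survey plot: 290000 × cos²(52.5°) = 290000 × 0.3706 = 107500 km².
True area of nature reserve: 1110 × cos²(42.4°) = 1110 × 0.5453 = 605.3 km².
Ratio = 107500 / 605.3 ≈ 178.

178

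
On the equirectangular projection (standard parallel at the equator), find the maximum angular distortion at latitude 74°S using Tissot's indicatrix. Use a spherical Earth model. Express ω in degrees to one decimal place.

69.2°

For the equirectangular projection with φ₀ = 0 (plate carrée), h = 1 along meridians and k = sec φ along parallels.
At 74°: h = 1.000, k = 3.628; principal scales a = 3.628, b = 1.000.
sin(ω/2) = (a − b)/(a + b) = 2.628/4.628 = 0.5678, so ω = 2 arcsin(0.5678) ≈ 69.2°.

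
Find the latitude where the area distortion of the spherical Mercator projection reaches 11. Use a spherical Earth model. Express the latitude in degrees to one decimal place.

Mercator areal scale is sec²φ.
sec²φ = 11  ⇒  cos²φ = 0.09091  ⇒  cos φ = 0.3015.
φ = arccos(0.3015) ≈ 72.5°.

72.5°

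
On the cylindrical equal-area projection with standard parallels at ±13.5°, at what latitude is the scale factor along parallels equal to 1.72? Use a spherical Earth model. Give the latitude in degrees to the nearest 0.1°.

For cylindrical equal-area with standard parallel φ₀, h = cos φ / cos φ₀ and k = cos φ₀ / cos φ, so h·k = 1.
k = cos φ₀ / cos φ = 1.72  ⇒  cos φ = cos 13.5° / 1.72 = 0.5653.
φ = arccos(0.5653) ≈ 55.6°.

55.6°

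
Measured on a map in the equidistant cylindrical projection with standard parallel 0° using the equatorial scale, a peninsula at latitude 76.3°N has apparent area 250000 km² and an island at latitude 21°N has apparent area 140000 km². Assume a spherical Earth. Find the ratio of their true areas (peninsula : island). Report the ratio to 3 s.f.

0.453

Plate carrée has h = 1 and k = sec φ, giving areal scale sec φ; true area = (apparent area) · cos φ.
True area of peninsula: 250000 × cos(76.3°) = 250000 × 0.2368 = 59210 km².
True area of island: 140000 × cos(21°) = 140000 × 0.9336 = 130700 km².
Ratio = 59210 / 130700 ≈ 0.453.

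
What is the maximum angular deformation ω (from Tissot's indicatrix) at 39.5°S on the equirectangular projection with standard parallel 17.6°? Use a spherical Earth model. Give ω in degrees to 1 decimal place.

In the equirectangular projection with standard parallel φ₀ = 17.6° (x = Rλ cos φ₀, y = Rφ), meridians are true-scale (h = 1) and the parallel scale is k = cos φ₀ / cos φ.
At 39.5°: h = 1.000, k = 1.235; principal scales a = 1.235, b = 1.000.
sin(ω/2) = (a − b)/(a + b) = 0.2353/2.235 = 0.1053, so ω = 2 arcsin(0.1053) ≈ 12.1°.

12.1°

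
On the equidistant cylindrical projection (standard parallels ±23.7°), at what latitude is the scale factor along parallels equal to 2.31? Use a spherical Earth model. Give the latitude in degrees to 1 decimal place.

In the equirectangular projection with standard parallel φ₀ = 23.7° (x = Rλ cos φ₀, y = Rφ), meridians are true-scale (h = 1) and the parallel scale is k = cos φ₀ / cos φ.
k = cos φ₀ / cos φ = 2.31  ⇒  cos φ = cos 23.7° / 2.31 = 0.3964.
φ = arccos(0.3964) ≈ 66.6°.

66.6°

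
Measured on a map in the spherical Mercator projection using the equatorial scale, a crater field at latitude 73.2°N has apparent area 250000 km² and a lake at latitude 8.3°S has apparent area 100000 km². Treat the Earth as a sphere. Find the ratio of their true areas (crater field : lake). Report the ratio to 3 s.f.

0.213

Since Mercator area scale is 1/cos²φ, the true area equals the apparent area multiplied by cos²φ.
True area of crater field: 250000 × cos²(73.2°) = 250000 × 0.08354 = 20880 km².
True area of lake: 100000 × cos²(8.3°) = 100000 × 0.9792 = 97920 km².
Ratio = 20880 / 97920 ≈ 0.213.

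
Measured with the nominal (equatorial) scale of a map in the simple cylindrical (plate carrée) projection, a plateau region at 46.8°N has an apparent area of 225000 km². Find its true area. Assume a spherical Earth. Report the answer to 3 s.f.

154000 km²

In the plate carrée (x = Rλ, y = Rφ), meridians are true-scale (h = 1) and parallels are stretched by k = sec φ.
Areal scale = h·k = 1 × sec φ; at 46.8°, h = 1.000, k = 1.461, so h·k = 1.461.
True area = apparent / (areal scale) = 225000 / 1.461 ≈ 154000 km².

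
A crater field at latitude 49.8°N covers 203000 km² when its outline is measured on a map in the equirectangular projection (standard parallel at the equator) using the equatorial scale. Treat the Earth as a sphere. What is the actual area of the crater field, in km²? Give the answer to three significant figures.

131000 km²

In the plate carrée (x = Rλ, y = Rφ), meridians are true-scale (h = 1) and parallels are stretched by k = sec φ.
Areal scale = h·k = 1 × sec φ; at 49.8°, h = 1.000, k = 1.549, so h·k = 1.549.
True area = apparent / (areal scale) = 203000 / 1.549 ≈ 131000 km².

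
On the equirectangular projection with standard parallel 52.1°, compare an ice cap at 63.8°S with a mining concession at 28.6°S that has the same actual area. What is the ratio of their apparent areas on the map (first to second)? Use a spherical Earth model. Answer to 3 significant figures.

1.99

The equidistant cylindrical projection with φ₀ = 52.1° has h = 1 (meridians true) and k = cos φ₀ / cos φ along parallels.
Areal scale at 63.8°: h·k = 1.000 × 1.391 = 1.391.
Areal scale at 28.6°: h·k = 1.000 × 0.6997 = 0.6997.
Ratio = 1.391/0.6997 ≈ 1.99.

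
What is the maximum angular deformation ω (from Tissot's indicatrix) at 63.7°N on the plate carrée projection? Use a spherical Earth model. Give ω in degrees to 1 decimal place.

In the plate carrée (x = Rλ, y = Rφ), meridians are true-scale (h = 1) and parallels are stretched by k = sec φ.
At 63.7°: h = 1.000, k = 2.257; principal scales a = 2.257, b = 1.000.
sin(ω/2) = (a − b)/(a + b) = 1.257/3.257 = 0.3859, so ω = 2 arcsin(0.3859) ≈ 45.4°.

45.4°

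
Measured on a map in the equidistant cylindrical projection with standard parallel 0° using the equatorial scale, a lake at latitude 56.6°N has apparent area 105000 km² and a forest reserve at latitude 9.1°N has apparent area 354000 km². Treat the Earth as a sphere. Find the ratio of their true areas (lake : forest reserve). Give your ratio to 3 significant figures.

0.165

Plate carrée has h = 1 and k = sec φ, giving areal scale sec φ; true area = (apparent area) · cos φ.
True area of lake: 105000 × cos(56.6°) = 105000 × 0.5505 = 57800 km².
True area of forest reserve: 354000 × cos(9.1°) = 354000 × 0.9874 = 349500 km².
Ratio = 57800 / 349500 ≈ 0.165.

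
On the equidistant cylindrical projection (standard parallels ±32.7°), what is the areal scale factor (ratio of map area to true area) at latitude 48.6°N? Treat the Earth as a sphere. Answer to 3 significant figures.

With standard parallel φ₀ = 32.7°, the equirectangular projection gives x = Rλ cos φ₀, y = Rφ, so h = 1 and k = cos 32.7° / cos φ.
Areal scale = h·k = 1 × cos φ₀ / cos φ; at 48.6°, h = 1.000, k = 1.272, so h·k = 1.272.

1.27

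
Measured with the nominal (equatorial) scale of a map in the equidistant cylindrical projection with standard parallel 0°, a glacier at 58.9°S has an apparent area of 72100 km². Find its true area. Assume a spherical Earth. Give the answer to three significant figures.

For the equirectangular projection with φ₀ = 0 (plate carrée), h = 1 along meridians and k = sec φ along parallels.
Areal scale = h·k = 1 × sec φ; at 58.9°, h = 1.000, k = 1.936, so h·k = 1.936.
True area = apparent / (areal scale) = 72100 / 1.936 ≈ 37200 km².

37200 km²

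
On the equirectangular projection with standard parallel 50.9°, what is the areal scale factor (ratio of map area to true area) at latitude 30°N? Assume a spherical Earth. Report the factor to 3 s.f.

0.728

The equidistant cylindrical projection with φ₀ = 50.9° has h = 1 (meridians true) and k = cos φ₀ / cos φ along parallels.
Areal scale = h·k = 1 × cos φ₀ / cos φ; at 30°, h = 1.000, k = 0.7282, so h·k = 0.7282.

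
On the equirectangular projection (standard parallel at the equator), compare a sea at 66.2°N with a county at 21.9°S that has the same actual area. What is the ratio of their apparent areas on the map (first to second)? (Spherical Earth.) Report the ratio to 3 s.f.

2.30

In the plate carrée (x = Rλ, y = Rφ), meridians are true-scale (h = 1) and parallels are stretched by k = sec φ.
Areal scale at 66.2°: h·k = 1.000 × 2.478 = 2.478.
Areal scale at 21.9°: h·k = 1.000 × 1.078 = 1.078.
Ratio = 2.478/1.078 ≈ 2.30.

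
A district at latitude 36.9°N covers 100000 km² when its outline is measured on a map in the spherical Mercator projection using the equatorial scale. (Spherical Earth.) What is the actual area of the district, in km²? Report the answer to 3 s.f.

Mercator is conformal, so the point scale is isotropic: h = k = sec φ = 1/cos φ.
Areal scale = k² = sec²φ = 1/cos²(36.9°) = 1/0.7997² = 1.564.
True area = apparent / (areal scale) = 100000 / 1.564 ≈ 63900 km².

63900 km²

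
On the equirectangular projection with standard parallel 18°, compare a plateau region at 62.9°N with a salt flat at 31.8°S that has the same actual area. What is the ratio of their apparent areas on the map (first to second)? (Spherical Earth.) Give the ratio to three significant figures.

1.87

The equidistant cylindrical projection with φ₀ = 18° has h = 1 (meridians true) and k = cos φ₀ / cos φ along parallels.
Areal scale at 62.9°: h·k = 1.000 × 2.088 = 2.088.
Areal scale at 31.8°: h·k = 1.000 × 1.119 = 1.119.
Ratio = 2.088/1.119 ≈ 1.87.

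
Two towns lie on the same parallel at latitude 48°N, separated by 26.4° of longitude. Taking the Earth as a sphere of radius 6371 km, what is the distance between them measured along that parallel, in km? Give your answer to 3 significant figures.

1960 km

Arc length along a parallel = R cos φ · Δλ (with Δλ in radians).
= 6371 × cos 48° × (26.4° × π/180) = 6371 × 0.6691 × 0.4608 ≈ 1960 km.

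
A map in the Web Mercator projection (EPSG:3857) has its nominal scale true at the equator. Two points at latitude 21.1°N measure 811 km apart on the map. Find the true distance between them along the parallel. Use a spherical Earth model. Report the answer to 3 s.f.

For Mercator, h = k = sec φ (a conformal cylindrical projection has a single point scale, 1/cos φ).
Along the parallel at 21.1°, map distances are exaggerated by k = sec 21.1° = 1.072.
True distance = 811 / 1.072 = 811 × cos 21.1° ≈ 757 km.

757 km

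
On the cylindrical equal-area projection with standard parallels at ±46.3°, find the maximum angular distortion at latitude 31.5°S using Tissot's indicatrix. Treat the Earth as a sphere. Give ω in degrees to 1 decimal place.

23.9°

Cylindrical equal-area (φ₀ = 46.3°): h = cos φ / cos 46.3° along meridians, k = cos 46.3° / cos φ along parallels; h·k = 1.
At 31.5°: h = 1.234, k = 0.8103; principal scales a = 1.234, b = 0.8103.
sin(ω/2) = (a − b)/(a + b) = 0.4238/2.044 = 0.2073, so ω = 2 arcsin(0.2073) ≈ 23.9°.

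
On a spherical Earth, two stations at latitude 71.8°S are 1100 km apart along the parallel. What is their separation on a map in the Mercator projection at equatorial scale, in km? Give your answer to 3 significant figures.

Mercator is conformal, so the point scale is isotropic: h = k = sec φ = 1/cos φ.
Along the parallel, k = sec 71.8° = 1/0.3123 = 3.202.
Map distance = 1100 × 3.202 ≈ 3520 km.

3520 km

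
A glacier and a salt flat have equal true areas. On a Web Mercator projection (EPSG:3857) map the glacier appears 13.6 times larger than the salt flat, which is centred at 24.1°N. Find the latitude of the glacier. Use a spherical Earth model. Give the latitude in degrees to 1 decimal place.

Mercator areal scale is sec²φ, so apparent-area ratio = sec²φ₁ / sec²φ₂ = cos²φ₂ / cos²φ₁.
cos²φ₂ / cos²φ₁ = 13.6  ⇒  cos φ₁ = cos 24.1° / √13.6 = 0.9128/3.688 = 0.2475.
φ₁ = arccos(0.2475) ≈ 75.7°.

75.7°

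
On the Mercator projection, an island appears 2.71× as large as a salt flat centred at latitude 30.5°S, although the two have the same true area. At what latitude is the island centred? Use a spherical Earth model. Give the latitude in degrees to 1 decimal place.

58.4°

On Mercator, (apparent₁)/(apparent₂) = sec²φ₁ / sec²φ₂ when true areas are equal.
cos²φ₂ / cos²φ₁ = 2.71  ⇒  cos φ₁ = cos 30.5° / √2.71 = 0.8616/1.646 = 0.5234.
φ₁ = arccos(0.5234) ≈ 58.4°.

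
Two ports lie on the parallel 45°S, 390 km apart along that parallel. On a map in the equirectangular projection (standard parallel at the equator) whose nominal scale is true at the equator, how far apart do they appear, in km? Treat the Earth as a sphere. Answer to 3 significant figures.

For the equirectangular projection with φ₀ = 0 (plate carrée), h = 1 along meridians and k = sec φ along parallels.
Along the parallel, k = sec 45° = 1/0.7071 = 1.414.
Map distance = 390 × 1.414 ≈ 552 km.

552 km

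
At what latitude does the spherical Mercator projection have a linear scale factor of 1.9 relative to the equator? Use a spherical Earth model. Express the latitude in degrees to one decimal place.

58.2°

Mercator scale is k = sec φ = 1/cos φ.
1/cos φ = 1.9  ⇒  cos φ = 0.5263  ⇒  φ = arccos(0.5263) ≈ 58.2°.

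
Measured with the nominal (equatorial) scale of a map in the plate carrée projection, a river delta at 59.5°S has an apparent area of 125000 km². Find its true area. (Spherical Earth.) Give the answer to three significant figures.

Plate carrée maps x = Rλ, y = Rφ. The meridian scale is h = 1 and the parallel scale is k = 1/cos φ = sec φ.
Areal scale = h·k = 1 × sec φ; at 59.5°, h = 1.000, k = 1.970, so h·k = 1.970.
True area = apparent / (areal scale) = 125000 / 1.970 ≈ 63400 km².

63400 km²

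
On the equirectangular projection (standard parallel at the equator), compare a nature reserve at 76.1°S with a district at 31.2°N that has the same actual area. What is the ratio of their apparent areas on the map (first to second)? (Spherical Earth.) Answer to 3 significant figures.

3.56

Plate carrée maps x = Rλ, y = Rφ. The meridian scale is h = 1 and the parallel scale is k = 1/cos φ = sec φ.
Areal scale at 76.1°: h·k = 1.000 × 4.163 = 4.163.
Areal scale at 31.2°: h·k = 1.000 × 1.169 = 1.169.
Ratio = 4.163/1.169 ≈ 3.56.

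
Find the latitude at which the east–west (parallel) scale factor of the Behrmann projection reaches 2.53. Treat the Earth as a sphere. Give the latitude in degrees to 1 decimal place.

Behrmann is a cylindrical equal-area projection with standard parallels at ±30°. A cylindrical equal-area projection with standard parallel φ₀ has meridian scale h = cos φ / cos φ₀ and parallel scale k = cos φ₀ / cos φ (so areas are preserved, h·k = 1).
k = cos φ₀ / cos φ = 2.53  ⇒  cos φ = cos 30° / 2.53 = 0.3423.
φ = arccos(0.3423) ≈ 70.0°.

70.0°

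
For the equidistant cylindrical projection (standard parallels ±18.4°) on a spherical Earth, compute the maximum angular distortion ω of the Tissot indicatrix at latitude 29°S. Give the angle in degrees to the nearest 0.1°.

4.7°

In the equirectangular projection with standard parallel φ₀ = 18.4° (x = Rλ cos φ₀, y = Rφ), meridians are true-scale (h = 1) and the parallel scale is k = cos φ₀ / cos φ.
At 29°: h = 1.000, k = 1.085; principal scales a = 1.085, b = 1.000.
sin(ω/2) = (a − b)/(a + b) = 0.08490/2.085 = 0.04072, so ω = 2 arcsin(0.04072) ≈ 4.7°.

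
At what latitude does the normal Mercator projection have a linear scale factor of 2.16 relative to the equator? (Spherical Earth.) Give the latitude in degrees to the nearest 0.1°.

62.4°

Mercator scale is k = sec φ = 1/cos φ.
1/cos φ = 2.16  ⇒  cos φ = 0.4630  ⇒  φ = arccos(0.4630) ≈ 62.4°.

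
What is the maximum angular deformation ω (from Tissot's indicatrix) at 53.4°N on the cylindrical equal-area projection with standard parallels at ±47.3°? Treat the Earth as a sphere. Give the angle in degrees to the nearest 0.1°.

Cylindrical equal-area (φ₀ = 47.3°): h = cos φ / cos 47.3° along meridians, k = cos 47.3° / cos φ along parallels; h·k = 1.
At 53.4°: h = 0.8792, k = 1.137; principal scales a = 1.137, b = 0.8792.
sin(ω/2) = (a − b)/(a + b) = 0.2582/2.017 = 0.1281, so ω = 2 arcsin(0.1281) ≈ 14.7°.

14.7°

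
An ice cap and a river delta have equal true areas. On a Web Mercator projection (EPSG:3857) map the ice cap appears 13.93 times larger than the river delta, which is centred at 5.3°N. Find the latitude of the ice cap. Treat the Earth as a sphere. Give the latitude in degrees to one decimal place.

On Mercator, (apparent₁)/(apparent₂) = sec²φ₁ / sec²φ₂ when true areas are equal.
cos²φ₂ / cos²φ₁ = 13.93  ⇒  cos φ₁ = cos 5.3° / √13.93 = 0.9957/3.732 = 0.2668.
φ₁ = arccos(0.2668) ≈ 74.5°.

74.5°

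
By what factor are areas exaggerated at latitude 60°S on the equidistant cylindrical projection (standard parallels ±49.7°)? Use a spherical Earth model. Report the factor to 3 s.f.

The equidistant cylindrical projection with φ₀ = 49.7° has h = 1 (meridians true) and k = cos φ₀ / cos φ along parallels.
Areal scale = h·k = 1 × cos φ₀ / cos φ; at 60°, h = 1.000, k = 1.294, so h·k = 1.294.

1.29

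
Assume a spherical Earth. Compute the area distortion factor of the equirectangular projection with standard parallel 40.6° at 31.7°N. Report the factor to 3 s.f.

With standard parallel φ₀ = 40.6°, the equirectangular projection gives x = Rλ cos φ₀, y = Rφ, so h = 1 and k = cos 40.6° / cos φ.
Areal scale = h·k = 1 × cos φ₀ / cos φ; at 31.7°, h = 1.000, k = 0.8924, so h·k = 0.8924.

0.892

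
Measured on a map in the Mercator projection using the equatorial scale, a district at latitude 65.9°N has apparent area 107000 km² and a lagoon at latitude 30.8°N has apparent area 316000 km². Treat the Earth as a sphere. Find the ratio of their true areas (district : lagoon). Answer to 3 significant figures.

0.0765

Mercator's areal exaggeration is sec²φ; hence true area = (apparent area) · cos²φ.
True area of district: 107000 × cos²(65.9°) = 107000 × 0.1667 = 17840 km².
True area of lagoon: 316000 × cos²(30.8°) = 316000 × 0.7378 = 233100 km².
Ratio = 17840 / 233100 ≈ 0.0765.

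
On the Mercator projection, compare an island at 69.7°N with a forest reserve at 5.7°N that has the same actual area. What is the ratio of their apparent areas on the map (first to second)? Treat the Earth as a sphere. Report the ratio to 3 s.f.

8.23

Mercator areal scale is sec²φ.
At 69.7°: sec²(69.7°) = 1/0.3469² = 8.308.
At 5.7°: sec²(5.7°) = 1/0.9951² = 1.010.
Ratio = 8.308/1.010 = cos²(5.7°)/cos²(69.7°) ≈ 8.23.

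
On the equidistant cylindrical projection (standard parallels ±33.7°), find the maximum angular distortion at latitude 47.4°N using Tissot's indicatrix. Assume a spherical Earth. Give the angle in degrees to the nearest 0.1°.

In the equirectangular projection with standard parallel φ₀ = 33.7° (x = Rλ cos φ₀, y = Rφ), meridians are true-scale (h = 1) and the parallel scale is k = cos φ₀ / cos φ.
At 47.4°: h = 1.000, k = 1.229; principal scales a = 1.229, b = 1.000.
sin(ω/2) = (a − b)/(a + b) = 0.2291/2.229 = 0.1028, so ω = 2 arcsin(0.1028) ≈ 11.8°.

11.8°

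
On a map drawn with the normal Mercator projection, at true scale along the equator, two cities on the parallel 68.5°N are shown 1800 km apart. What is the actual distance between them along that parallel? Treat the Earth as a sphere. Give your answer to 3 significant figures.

The Mercator projection is conformal; its linear scale factor is the same in every direction and equals sec φ = 1/cos φ.
Along the parallel at 68.5°, map distances are exaggerated by k = sec 68.5° = 2.729.
True distance = 1800 / 2.729 = 1800 × cos 68.5° ≈ 660 km.

660 km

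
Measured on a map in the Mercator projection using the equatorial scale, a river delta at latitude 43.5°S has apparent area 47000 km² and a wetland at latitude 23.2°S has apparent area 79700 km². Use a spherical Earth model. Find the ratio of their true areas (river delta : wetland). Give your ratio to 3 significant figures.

On Mercator the areal scale is sec²φ, so true area = apparent × cos²φ.
True area of river delta: 47000 × cos²(43.5°) = 47000 × 0.5262 = 24730 km².
True area of wetland: 79700 × cos²(23.2°) = 79700 × 0.8448 = 67330 km².
Ratio = 24730 / 67330 ≈ 0.367.

0.367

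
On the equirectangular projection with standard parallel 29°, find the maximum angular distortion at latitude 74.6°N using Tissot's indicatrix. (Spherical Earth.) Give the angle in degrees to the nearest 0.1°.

64.6°

In the equirectangular projection with standard parallel φ₀ = 29° (x = Rλ cos φ₀, y = Rφ), meridians are true-scale (h = 1) and the parallel scale is k = cos φ₀ / cos φ.
At 74.6°: h = 1.000, k = 3.294; principal scales a = 3.294, b = 1.000.
sin(ω/2) = (a − b)/(a + b) = 2.294/4.294 = 0.5342, so ω = 2 arcsin(0.5342) ≈ 64.6°.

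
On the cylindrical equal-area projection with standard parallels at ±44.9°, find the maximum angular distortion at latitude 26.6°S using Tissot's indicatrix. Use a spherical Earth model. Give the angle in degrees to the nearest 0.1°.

For cylindrical equal-area with standard parallel φ₀, h = cos φ / cos φ₀ and k = cos φ₀ / cos φ, so h·k = 1.
At 26.6°: h = 1.262, k = 0.7922; principal scales a = 1.262, b = 0.7922.
sin(ω/2) = (a − b)/(a + b) = 0.4701/2.055 = 0.2288, so ω = 2 arcsin(0.2288) ≈ 26.5°.

26.5°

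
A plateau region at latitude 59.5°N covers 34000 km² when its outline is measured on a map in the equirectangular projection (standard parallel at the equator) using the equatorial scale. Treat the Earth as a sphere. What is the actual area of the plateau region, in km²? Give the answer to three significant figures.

In the plate carrée (x = Rλ, y = Rφ), meridians are true-scale (h = 1) and parallels are stretched by k = sec φ.
Areal scale = h·k = 1 × sec φ; at 59.5°, h = 1.000, k = 1.970, so h·k = 1.970.
True area = apparent / (areal scale) = 34000 / 1.970 ≈ 17300 km².

17300 km²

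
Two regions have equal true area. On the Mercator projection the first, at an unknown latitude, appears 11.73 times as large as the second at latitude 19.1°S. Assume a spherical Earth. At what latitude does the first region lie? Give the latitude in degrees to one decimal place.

For equal true areas on Mercator, apparent areas scale as sec²φ, so the ratio is cos²φ₂ / cos²φ₁.
cos²φ₂ / cos²φ₁ = 11.73  ⇒  cos φ₁ = cos 19.1° / √11.73 = 0.9449/3.425 = 0.2759.
φ₁ = arccos(0.2759) ≈ 74.0°.

74.0°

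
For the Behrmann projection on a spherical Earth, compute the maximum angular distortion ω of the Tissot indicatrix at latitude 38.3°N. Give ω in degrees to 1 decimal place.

The Behrmann projection is cylindrical equal-area with φ₀ = 30°. A cylindrical equal-area projection with standard parallel φ₀ has meridian scale h = cos φ / cos φ₀ and parallel scale k = cos φ₀ / cos φ (so areas are preserved, h·k = 1).
At 38.3°: h = 0.9062, k = 1.104; principal scales a = 1.104, b = 0.9062.
sin(ω/2) = (a − b)/(a + b) = 0.1973/2.010 = 0.09820, so ω = 2 arcsin(0.09820) ≈ 11.3°.

11.3°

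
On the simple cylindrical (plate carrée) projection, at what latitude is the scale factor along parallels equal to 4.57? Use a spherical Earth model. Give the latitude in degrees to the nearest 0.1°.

77.4°

Plate carrée: h = 1, k = sec φ along parallels.
sec φ = 4.57  ⇒  cos φ = 0.2188  ⇒  φ ≈ 77.4°.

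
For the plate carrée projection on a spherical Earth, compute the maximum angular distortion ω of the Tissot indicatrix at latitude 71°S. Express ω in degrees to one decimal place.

61.2°

In the plate carrée (x = Rλ, y = Rφ), meridians are true-scale (h = 1) and parallels are stretched by k = sec φ.
At 71°: h = 1.000, k = 3.072; principal scales a = 3.072, b = 1.000.
sin(ω/2) = (a − b)/(a + b) = 2.072/4.072 = 0.5088, so ω = 2 arcsin(0.5088) ≈ 61.2°.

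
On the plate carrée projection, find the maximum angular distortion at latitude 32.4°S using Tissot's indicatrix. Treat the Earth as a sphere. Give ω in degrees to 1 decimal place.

For the equirectangular projection with φ₀ = 0 (plate carrée), h = 1 along meridians and k = sec φ along parallels.
At 32.4°: h = 1.000, k = 1.184; principal scales a = 1.184, b = 1.000.
sin(ω/2) = (a − b)/(a + b) = 0.1844/2.184 = 0.08441, so ω = 2 arcsin(0.08441) ≈ 9.7°.

9.7°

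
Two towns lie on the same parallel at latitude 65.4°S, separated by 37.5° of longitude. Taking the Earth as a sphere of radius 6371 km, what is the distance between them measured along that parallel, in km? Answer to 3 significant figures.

1740 km

Arc length along a parallel = R cos φ · Δλ (with Δλ in radians).
= 6371 × cos 65.4° × (37.5° × π/180) = 6371 × 0.4163 × 0.6545 ≈ 1740 km.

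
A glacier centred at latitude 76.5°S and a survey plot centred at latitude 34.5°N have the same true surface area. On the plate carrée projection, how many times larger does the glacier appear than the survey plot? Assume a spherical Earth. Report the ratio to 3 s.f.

3.53

For the equirectangular projection with φ₀ = 0 (plate carrée), h = 1 along meridians and k = sec φ along parallels.
Areal scale at 76.5°: h·k = 1.000 × 4.284 = 4.284.
Areal scale at 34.5°: h·k = 1.000 × 1.213 = 1.213.
Ratio = 4.284/1.213 ≈ 3.53.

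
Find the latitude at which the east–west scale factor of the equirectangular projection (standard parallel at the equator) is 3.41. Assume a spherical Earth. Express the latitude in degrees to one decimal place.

Plate carrée: h = 1, k = sec φ along parallels.
sec φ = 3.41  ⇒  cos φ = 0.2933  ⇒  φ ≈ 72.9°.

72.9°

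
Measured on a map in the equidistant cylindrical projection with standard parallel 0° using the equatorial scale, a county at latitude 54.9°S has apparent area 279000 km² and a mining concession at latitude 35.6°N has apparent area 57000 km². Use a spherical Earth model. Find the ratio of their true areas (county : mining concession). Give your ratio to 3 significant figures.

3.46

Plate carrée has h = 1 and k = sec φ, giving areal scale sec φ; true area = (apparent area) · cos φ.
True area of county: 279000 × cos(54.9°) = 279000 × 0.5750 = 160400 km².
True area of mining concession: 57000 × cos(35.6°) = 57000 × 0.8131 = 46350 km².
Ratio = 160400 / 46350 ≈ 3.46.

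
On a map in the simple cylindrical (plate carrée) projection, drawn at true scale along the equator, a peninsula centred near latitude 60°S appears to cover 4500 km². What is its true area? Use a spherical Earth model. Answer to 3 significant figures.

Plate carrée maps x = Rλ, y = Rφ. The meridian scale is h = 1 and the parallel scale is k = 1/cos φ = sec φ.
Areal scale = h·k = 1 × sec φ; at 60°, h = 1.000, k = 2.000, so h·k = 2.000.
True area = apparent / (areal scale) = 4500 / 2.000 ≈ 2250 km².

2250 km²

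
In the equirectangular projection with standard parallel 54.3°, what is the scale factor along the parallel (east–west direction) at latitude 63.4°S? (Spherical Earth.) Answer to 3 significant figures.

1.30

In the equirectangular projection with standard parallel φ₀ = 54.3° (x = Rλ cos φ₀, y = Rφ), meridians are true-scale (h = 1) and the parallel scale is k = cos φ₀ / cos φ.
k = cos 54.3° / cos 63.4° = 0.5835/0.4478 = 1.303.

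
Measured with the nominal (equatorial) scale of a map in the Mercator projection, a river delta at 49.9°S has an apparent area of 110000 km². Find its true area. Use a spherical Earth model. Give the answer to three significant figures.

For Mercator, h = k = sec φ (a conformal cylindrical projection has a single point scale, 1/cos φ).
Areal scale = k² = sec²φ = 1/cos²(49.9°) = 1/0.6441² = 2.410.
True area = apparent / (areal scale) = 110000 / 2.410 ≈ 45600 km².

45600 km²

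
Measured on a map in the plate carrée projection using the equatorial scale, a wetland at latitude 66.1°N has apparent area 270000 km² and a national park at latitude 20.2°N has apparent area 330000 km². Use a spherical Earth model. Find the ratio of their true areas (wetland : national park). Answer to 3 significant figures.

0.353

Plate carrée has h = 1 and k = sec φ, giving areal scale sec φ; true area = (apparent area) · cos φ.
True area of wetland: 270000 × cos(66.1°) = 270000 × 0.4051 = 109400 km².
True area of national park: 330000 × cos(20.2°) = 330000 × 0.9385 = 309700 km².
Ratio = 109400 / 309700 ≈ 0.353.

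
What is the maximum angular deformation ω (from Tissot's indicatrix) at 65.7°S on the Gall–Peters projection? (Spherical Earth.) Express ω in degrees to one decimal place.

Gall–Peters is a cylindrical equal-area projection with standard parallels at ±45°. A cylindrical equal-area projection with standard parallel φ₀ has meridian scale h = cos φ / cos φ₀ and parallel scale k = cos φ₀ / cos φ (so areas are preserved, h·k = 1).
At 65.7°: h = 0.5820, k = 1.718; principal scales a = 1.718, b = 0.5820.
sin(ω/2) = (a − b)/(a + b) = 1.136/2.300 = 0.4940, so ω = 2 arcsin(0.4940) ≈ 59.2°.

59.2°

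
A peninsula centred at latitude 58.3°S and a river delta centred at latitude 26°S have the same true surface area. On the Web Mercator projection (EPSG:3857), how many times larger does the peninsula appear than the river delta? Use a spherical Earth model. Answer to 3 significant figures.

2.93

Mercator is conformal with k = sec φ, so areal scale = k² = sec²φ.
At 58.3°: sec²(58.3°) = 1/0.5255² = 3.622.
At 26°: sec²(26°) = 1/0.8988² = 1.238.
Ratio = 3.622/1.238 = cos²(26°)/cos²(58.3°) ≈ 2.93.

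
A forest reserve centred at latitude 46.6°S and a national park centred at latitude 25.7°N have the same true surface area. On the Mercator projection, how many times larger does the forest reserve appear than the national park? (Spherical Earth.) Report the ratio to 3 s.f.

1.72

Mercator is conformal with k = sec φ, so areal scale = k² = sec²φ.
At 46.6°: sec²(46.6°) = 1/0.6871² = 2.118.
At 25.7°: sec²(25.7°) = 1/0.9011² = 1.232.
Ratio = 2.118/1.232 = cos²(25.7°)/cos²(46.6°) ≈ 1.72.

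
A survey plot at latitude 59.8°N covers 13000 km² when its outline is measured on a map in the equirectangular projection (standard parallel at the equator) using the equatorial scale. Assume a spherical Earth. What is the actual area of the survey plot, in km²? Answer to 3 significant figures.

In the plate carrée (x = Rλ, y = Rφ), meridians are true-scale (h = 1) and parallels are stretched by k = sec φ.
Areal scale = h·k = 1 × sec φ; at 59.8°, h = 1.000, k = 1.988, so h·k = 1.988.
True area = apparent / (areal scale) = 13000 / 1.988 ≈ 6540 km².

6540 km²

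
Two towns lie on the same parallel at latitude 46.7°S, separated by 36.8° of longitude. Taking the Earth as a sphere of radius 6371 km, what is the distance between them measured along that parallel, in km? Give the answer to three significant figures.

Arc length along a parallel = R cos φ · Δλ (with Δλ in radians).
= 6371 × cos 46.7° × (36.8° × π/180) = 6371 × 0.6858 × 0.6423 ≈ 2810 km.

2810 km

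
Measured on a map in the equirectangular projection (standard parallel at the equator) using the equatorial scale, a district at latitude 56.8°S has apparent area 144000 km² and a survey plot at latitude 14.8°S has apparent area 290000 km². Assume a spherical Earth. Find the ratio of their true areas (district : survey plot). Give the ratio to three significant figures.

0.281

Plate carrée has h = 1 and k = sec φ, giving areal scale sec φ; true area = (apparent area) · cos φ.
True area of district: 144000 × cos(56.8°) = 144000 × 0.5476 = 78850 km².
True area of survey plot: 290000 × cos(14.8°) = 290000 × 0.9668 = 280400 km².
Ratio = 78850 / 280400 ≈ 0.281.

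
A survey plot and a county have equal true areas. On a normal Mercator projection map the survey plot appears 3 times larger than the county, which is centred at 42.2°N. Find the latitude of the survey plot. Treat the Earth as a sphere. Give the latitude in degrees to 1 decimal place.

64.7°

On Mercator, (apparent₁)/(apparent₂) = sec²φ₁ / sec²φ₂ when true areas are equal.
cos²φ₂ / cos²φ₁ = 3  ⇒  cos φ₁ = cos 42.2° / √3 = 0.7408/1.732 = 0.4277.
φ₁ = arccos(0.4277) ≈ 64.7°.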